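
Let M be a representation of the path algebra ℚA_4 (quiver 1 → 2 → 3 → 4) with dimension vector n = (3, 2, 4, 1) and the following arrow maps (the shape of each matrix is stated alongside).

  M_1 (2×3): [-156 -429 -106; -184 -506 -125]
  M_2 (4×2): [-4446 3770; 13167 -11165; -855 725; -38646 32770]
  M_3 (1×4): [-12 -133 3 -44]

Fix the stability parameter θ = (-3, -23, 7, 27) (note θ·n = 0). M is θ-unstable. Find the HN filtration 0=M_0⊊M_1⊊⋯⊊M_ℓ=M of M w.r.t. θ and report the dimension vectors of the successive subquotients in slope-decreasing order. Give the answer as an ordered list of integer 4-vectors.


Barcode: M ≅ I[1,1], I[1,2], I[1,3], I[3,3]^2, I[3,4]. HN layers by μ_θ (4 steps, strictly decreasing):
  μ^(1)=27; μ^(2)=7; μ^(3)=-3; μ^(4)=-13

((0, 0, 0, 1); (0, 0, 4, 0); (1, 0, 0, 0); (2, 2, 0, 0))


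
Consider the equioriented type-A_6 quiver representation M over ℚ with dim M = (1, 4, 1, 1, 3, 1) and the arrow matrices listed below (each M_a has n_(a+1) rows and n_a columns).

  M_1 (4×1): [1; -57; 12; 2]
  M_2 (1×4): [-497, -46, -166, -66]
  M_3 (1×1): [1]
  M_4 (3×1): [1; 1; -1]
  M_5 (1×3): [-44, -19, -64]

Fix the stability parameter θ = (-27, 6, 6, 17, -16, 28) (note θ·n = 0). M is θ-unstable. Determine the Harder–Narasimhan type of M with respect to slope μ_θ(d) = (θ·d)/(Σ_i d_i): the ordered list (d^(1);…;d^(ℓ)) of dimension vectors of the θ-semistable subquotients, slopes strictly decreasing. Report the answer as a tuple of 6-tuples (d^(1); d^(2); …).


Barcode: M ≅ I[1,6], I[2,2]^3, I[5,5]^2. HN layers by μ_θ (5 steps, strictly decreasing):
  μ^(1)=28; μ^(2)=6; μ^(3)=13/4; μ^(4)=-16; μ^(5)=-27

((0, 0, 0, 0, 0, 1); (0, 3, 0, 0, 0, 0); (0, 1, 1, 1, 1, 0); (0, 0, 0, 0, 2, 0); (1, 0, 0, 0, 0, 0))


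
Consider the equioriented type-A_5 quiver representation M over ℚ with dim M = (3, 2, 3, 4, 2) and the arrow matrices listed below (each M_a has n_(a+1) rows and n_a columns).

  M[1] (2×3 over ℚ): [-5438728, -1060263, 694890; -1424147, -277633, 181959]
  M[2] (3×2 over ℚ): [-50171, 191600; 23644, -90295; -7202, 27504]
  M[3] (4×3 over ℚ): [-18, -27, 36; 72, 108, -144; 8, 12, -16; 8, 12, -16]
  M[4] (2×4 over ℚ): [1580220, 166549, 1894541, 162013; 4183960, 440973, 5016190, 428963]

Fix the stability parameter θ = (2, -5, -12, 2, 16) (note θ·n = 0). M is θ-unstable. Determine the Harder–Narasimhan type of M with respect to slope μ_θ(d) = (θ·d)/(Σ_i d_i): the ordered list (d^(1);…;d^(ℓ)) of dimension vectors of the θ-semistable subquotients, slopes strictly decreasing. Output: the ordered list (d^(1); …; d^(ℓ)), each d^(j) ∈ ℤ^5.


Barcode: M ≅ I[1,1], I[1,3], I[1,4], I[3,3], I[4,4], I[4,5]^2. HN layers by μ_θ (4 steps, strictly decreasing):
  μ^(1)=16; μ^(2)=2; μ^(3)=-5; μ^(4)=-12

((0, 0, 0, 0, 2); (1, 0, 0, 4, 0); (2, 2, 2, 0, 0); (0, 0, 1, 0, 0))


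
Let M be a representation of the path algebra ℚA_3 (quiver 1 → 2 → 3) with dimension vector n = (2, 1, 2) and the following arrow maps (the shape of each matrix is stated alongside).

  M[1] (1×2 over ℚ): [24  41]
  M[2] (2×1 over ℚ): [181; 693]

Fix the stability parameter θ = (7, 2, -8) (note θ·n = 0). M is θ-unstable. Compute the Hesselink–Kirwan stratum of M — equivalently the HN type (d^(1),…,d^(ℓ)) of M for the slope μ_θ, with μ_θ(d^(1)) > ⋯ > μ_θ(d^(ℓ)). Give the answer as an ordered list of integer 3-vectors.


Via rank(M_{q-1}∘⋯∘M_p): M ≅ I[1,1], I[1,3], I[3,3].
μ_θ-semistable layers: μ^(1)=7; μ^(2)=1/3; μ^(3)=-8

((1, 0, 0); (1, 1, 1); (0, 0, 1))


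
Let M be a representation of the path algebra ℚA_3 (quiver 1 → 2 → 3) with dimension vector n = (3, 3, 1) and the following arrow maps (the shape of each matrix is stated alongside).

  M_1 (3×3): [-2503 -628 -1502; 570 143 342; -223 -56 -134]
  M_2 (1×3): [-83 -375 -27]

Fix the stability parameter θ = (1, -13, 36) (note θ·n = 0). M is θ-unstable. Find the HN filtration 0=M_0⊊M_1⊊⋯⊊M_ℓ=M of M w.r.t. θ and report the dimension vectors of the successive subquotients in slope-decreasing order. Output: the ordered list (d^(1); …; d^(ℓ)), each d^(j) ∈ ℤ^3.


Interval decomposition of M: I[1,1], I[1,2], I[1,3], I[2,2].
HN type (ℓ=4): μ^(1)=36; μ^(2)=1; μ^(3)=-6; μ^(4)=-13

((0, 0, 1); (1, 0, 0); (2, 2, 0); (0, 1, 0))


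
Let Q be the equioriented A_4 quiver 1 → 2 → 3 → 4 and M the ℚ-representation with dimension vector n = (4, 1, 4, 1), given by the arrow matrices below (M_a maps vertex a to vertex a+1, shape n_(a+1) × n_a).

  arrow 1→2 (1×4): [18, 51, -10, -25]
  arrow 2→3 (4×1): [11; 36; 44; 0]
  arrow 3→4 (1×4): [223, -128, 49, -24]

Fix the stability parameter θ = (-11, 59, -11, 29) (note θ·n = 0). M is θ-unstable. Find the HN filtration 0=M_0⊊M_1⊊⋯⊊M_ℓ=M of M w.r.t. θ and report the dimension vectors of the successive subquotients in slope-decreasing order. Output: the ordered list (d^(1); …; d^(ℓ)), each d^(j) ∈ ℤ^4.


Interval decomposition of M: I[1,1]^3, I[1,4], I[3,3]^3.
HN type (ℓ=3): μ^(1)=29; μ^(2)=24; μ^(3)=-11

((0, 0, 0, 1); (0, 1, 1, 0); (4, 0, 3, 0))


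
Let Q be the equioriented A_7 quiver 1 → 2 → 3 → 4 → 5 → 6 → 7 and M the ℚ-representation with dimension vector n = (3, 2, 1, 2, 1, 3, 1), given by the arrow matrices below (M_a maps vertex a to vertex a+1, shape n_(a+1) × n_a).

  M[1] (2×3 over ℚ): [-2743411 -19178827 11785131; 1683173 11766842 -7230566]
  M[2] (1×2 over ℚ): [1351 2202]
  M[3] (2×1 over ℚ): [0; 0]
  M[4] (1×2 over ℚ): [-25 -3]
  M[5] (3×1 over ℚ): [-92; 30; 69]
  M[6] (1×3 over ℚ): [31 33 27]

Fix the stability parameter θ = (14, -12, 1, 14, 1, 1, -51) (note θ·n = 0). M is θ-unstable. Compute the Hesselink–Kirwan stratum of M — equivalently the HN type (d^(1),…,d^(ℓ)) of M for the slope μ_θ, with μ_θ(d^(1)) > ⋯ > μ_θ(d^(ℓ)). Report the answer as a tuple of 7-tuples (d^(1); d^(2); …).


Via rank(M_{q-1}∘⋯∘M_p): M ≅ I[1,1], I[1,2], I[1,3], I[4,4], I[4,7], I[6,6]^2.
μ_θ-semistable layers: μ^(1)=14; μ^(2)=1; μ^(3)=-35/4

((1, 0, 0, 1, 0, 0, 0); (2, 2, 1, 0, 0, 2, 0); (0, 0, 0, 1, 1, 1, 1))


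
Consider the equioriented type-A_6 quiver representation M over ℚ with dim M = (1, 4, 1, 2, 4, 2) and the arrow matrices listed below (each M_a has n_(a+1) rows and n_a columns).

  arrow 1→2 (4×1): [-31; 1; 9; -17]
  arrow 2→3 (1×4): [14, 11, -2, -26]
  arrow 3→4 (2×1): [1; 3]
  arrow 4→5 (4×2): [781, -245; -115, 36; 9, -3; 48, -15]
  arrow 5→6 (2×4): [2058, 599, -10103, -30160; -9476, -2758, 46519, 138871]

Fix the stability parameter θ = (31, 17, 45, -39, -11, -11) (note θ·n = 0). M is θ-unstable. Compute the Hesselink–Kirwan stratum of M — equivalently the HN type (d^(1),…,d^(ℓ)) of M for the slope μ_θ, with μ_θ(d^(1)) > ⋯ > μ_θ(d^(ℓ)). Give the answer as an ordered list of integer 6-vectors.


Barcode: M ≅ I[1,6], I[2,2]^3, I[4,6], I[5,5]^2. HN layers by μ_θ (4 steps, strictly decreasing):
  μ^(1)=17; μ^(2)=16/3; μ^(3)=-11; μ^(4)=-39

((0, 3, 0, 0, 0, 0); (1, 1, 1, 1, 1, 1); (0, 0, 0, 0, 3, 1); (0, 0, 0, 1, 0, 0))


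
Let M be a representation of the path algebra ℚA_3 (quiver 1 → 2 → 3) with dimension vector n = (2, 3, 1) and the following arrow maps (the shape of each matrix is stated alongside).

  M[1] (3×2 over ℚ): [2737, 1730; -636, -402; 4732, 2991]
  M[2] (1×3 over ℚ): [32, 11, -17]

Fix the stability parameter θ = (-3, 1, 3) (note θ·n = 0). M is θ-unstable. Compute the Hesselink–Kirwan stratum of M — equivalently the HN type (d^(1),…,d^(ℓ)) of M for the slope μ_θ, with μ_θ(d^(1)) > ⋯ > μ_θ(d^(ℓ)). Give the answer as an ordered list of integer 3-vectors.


Interval decomposition of M: I[1,2], I[1,3], I[2,2].
HN type (ℓ=3): μ^(1)=3; μ^(2)=1; μ^(3)=-3

((0, 0, 1); (0, 3, 0); (2, 0, 0))


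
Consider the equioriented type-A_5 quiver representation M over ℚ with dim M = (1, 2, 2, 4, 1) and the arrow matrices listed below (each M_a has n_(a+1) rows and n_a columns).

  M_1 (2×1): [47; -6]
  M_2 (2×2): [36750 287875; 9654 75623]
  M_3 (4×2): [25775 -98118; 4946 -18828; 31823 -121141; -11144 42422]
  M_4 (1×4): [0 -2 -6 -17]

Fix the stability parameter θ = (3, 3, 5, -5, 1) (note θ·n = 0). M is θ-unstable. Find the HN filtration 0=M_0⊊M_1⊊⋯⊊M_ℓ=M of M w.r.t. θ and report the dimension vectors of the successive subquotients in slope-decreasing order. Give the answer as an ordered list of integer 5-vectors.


Barcode: M ≅ I[1,2], I[2,5], I[3,4], I[4,4]^2. HN layers by μ_θ (4 steps, strictly decreasing):
  μ^(1)=3; μ^(2)=1; μ^(3)=0; μ^(4)=-5

((1, 1, 0, 0, 0); (0, 1, 1, 1, 1); (0, 0, 1, 1, 0); (0, 0, 0, 2, 0))


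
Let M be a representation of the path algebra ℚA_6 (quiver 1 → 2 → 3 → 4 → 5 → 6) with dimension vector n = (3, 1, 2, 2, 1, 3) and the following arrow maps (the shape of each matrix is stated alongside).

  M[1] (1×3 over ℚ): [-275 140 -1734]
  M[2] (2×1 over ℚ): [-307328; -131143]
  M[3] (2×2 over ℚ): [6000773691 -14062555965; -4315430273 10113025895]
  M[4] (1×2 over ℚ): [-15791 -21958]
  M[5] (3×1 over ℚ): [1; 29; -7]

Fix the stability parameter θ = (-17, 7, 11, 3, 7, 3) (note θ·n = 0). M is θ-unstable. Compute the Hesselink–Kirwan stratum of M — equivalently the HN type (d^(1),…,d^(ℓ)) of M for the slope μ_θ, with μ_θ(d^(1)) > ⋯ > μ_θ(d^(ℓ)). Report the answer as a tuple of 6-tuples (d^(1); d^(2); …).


Via rank(M_{q-1}∘⋯∘M_p): M ≅ I[1,1]^2, I[1,6], I[3,3], I[4,4], I[6,6]^2.
μ_θ-semistable layers: μ^(1)=11; μ^(2)=31/5; μ^(3)=3; μ^(4)=-17

((0, 0, 1, 0, 0, 0); (0, 1, 1, 1, 1, 1); (0, 0, 0, 1, 0, 2); (3, 0, 0, 0, 0, 0))


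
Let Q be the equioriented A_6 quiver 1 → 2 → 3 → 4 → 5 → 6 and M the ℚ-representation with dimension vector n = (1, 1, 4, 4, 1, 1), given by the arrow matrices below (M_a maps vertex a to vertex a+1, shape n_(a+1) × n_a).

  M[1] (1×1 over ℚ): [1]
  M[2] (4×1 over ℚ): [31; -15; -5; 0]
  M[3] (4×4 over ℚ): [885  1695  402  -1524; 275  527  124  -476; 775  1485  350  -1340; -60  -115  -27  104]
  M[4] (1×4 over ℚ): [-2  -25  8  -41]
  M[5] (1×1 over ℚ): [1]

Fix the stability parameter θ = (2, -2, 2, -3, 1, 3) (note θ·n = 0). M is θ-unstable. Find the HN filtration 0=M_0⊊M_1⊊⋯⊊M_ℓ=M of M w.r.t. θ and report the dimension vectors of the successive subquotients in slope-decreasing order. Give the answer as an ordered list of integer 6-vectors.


Barcode: M ≅ I[1,3], I[3,3], I[3,4], I[3,6], I[4,4]^2. HN layers by μ_θ (6 steps, strictly decreasing):
  μ^(1)=3; μ^(2)=2; μ^(3)=1; μ^(4)=0; μ^(5)=-1/2; μ^(6)=-3

((0, 0, 0, 0, 0, 1); (0, 0, 2, 0, 0, 0); (0, 0, 0, 0, 1, 0); (1, 1, 0, 0, 0, 0); (0, 0, 2, 2, 0, 0); (0, 0, 0, 2, 0, 0))


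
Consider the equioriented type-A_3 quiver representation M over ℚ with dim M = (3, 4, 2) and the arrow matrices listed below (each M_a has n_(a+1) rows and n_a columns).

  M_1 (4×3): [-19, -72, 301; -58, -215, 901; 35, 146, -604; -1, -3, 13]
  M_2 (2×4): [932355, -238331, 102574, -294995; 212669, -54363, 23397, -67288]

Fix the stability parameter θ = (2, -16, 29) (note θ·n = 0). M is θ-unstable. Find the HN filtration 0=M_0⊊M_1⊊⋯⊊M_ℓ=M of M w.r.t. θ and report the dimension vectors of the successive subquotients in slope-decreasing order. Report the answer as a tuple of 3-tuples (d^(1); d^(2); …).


Via rank(M_{q-1}∘⋯∘M_p): M ≅ I[1,2], I[1,3]^2, I[2,2].
μ_θ-semistable layers: μ^(1)=29; μ^(2)=-7; μ^(3)=-16

((0, 0, 2); (3, 3, 0); (0, 1, 0))


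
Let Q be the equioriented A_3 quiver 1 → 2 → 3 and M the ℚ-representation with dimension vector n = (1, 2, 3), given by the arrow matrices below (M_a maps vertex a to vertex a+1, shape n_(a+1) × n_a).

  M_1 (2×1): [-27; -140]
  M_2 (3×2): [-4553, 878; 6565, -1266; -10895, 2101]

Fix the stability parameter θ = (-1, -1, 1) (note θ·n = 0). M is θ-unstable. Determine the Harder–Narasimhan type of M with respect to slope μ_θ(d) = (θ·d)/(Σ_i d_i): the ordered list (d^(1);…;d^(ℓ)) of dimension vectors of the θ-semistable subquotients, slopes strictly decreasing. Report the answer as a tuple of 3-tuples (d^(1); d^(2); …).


Via rank(M_{q-1}∘⋯∘M_p): M ≅ I[1,3], I[2,3], I[3,3].
μ_θ-semistable layers: μ^(1)=1; μ^(2)=-1

((0, 0, 3); (1, 2, 0))


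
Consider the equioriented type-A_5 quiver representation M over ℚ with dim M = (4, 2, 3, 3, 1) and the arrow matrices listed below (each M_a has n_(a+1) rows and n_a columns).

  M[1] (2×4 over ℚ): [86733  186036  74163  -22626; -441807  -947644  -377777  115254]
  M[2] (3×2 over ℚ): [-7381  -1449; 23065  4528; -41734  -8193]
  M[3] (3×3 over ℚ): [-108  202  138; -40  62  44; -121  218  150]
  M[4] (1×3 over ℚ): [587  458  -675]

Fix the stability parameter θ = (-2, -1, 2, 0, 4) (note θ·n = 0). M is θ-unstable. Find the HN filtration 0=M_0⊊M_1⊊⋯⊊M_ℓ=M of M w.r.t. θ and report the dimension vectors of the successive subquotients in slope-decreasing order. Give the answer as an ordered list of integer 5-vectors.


Barcode: M ≅ I[1,1]^3, I[1,5], I[2,4], I[3,4]. HN layers by μ_θ (4 steps, strictly decreasing):
  μ^(1)=4; μ^(2)=1; μ^(3)=-1; μ^(4)=-2

((0, 0, 0, 0, 1); (0, 0, 3, 3, 0); (0, 2, 0, 0, 0); (4, 0, 0, 0, 0))


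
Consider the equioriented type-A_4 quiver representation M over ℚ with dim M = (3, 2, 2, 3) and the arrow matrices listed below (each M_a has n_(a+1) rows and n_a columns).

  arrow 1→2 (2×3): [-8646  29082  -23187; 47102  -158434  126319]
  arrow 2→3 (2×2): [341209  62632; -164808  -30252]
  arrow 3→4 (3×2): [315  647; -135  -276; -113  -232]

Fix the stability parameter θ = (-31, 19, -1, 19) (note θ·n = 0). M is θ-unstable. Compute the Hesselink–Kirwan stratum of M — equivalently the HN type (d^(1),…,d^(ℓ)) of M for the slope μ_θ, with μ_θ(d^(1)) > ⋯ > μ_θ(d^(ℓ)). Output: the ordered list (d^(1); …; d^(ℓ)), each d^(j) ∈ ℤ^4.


Via rank(M_{q-1}∘⋯∘M_p): M ≅ I[1,1]^2, I[1,4], I[2,4], I[4,4].
μ_θ-semistable layers: μ^(1)=19; μ^(2)=9; μ^(3)=-31

((0, 0, 0, 3); (0, 2, 2, 0); (3, 0, 0, 0))


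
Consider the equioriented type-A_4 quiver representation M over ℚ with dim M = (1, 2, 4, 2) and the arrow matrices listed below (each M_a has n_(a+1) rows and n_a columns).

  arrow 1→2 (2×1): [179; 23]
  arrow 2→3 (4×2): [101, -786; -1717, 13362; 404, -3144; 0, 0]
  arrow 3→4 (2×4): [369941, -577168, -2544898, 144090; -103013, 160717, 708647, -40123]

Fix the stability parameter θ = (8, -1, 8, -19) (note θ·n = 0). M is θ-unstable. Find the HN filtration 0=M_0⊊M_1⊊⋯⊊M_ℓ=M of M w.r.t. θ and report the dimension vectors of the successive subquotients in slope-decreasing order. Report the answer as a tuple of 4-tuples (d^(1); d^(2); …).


Barcode: M ≅ I[1,4], I[2,2], I[3,3]^2, I[3,4]. HN layers by μ_θ (3 steps, strictly decreasing):
  μ^(1)=8; μ^(2)=-1; μ^(3)=-11/2

((0, 0, 2, 0); (1, 2, 1, 1); (0, 0, 1, 1))


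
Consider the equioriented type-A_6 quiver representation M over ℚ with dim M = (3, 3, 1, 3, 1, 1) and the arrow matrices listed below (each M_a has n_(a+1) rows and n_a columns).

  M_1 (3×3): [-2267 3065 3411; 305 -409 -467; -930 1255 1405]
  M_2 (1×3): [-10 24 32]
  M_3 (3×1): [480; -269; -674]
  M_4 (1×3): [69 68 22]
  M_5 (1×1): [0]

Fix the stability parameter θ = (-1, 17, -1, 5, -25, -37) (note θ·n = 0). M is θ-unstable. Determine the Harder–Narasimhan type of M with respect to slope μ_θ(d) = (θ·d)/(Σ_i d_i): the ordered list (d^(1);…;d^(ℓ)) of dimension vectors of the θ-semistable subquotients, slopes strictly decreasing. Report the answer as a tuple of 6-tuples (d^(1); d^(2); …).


Via rank(M_{q-1}∘⋯∘M_p): M ≅ I[1,1], I[1,2], I[1,4], I[2,2], I[4,4], I[4,5], I[6,6].
μ_θ-semistable layers: μ^(1)=17; μ^(2)=7; μ^(3)=5; μ^(4)=-1; μ^(5)=-10; μ^(6)=-37

((0, 2, 0, 0, 0, 0); (0, 1, 1, 1, 0, 0); (0, 0, 0, 1, 0, 0); (3, 0, 0, 0, 0, 0); (0, 0, 0, 1, 1, 0); (0, 0, 0, 0, 0, 1))


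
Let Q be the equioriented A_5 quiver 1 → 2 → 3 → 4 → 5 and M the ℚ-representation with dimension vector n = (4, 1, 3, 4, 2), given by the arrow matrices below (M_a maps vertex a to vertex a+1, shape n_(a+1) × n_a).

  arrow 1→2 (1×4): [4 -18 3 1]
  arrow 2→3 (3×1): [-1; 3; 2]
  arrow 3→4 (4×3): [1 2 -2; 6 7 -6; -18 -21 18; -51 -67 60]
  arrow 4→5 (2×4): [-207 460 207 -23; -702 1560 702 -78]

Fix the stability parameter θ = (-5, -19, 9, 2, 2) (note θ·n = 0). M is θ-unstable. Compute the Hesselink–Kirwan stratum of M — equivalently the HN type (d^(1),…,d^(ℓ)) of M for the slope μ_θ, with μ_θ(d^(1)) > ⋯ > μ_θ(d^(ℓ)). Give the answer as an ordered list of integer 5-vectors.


Barcode: M ≅ I[1,1]^3, I[1,4], I[3,3], I[3,4], I[4,4], I[4,5], I[5,5]. HN layers by μ_θ (5 steps, strictly decreasing):
  μ^(1)=9; μ^(2)=11/2; μ^(3)=2; μ^(4)=-5; μ^(5)=-12

((0, 0, 1, 0, 0); (0, 0, 2, 2, 0); (0, 0, 0, 2, 2); (3, 0, 0, 0, 0); (1, 1, 0, 0, 0))


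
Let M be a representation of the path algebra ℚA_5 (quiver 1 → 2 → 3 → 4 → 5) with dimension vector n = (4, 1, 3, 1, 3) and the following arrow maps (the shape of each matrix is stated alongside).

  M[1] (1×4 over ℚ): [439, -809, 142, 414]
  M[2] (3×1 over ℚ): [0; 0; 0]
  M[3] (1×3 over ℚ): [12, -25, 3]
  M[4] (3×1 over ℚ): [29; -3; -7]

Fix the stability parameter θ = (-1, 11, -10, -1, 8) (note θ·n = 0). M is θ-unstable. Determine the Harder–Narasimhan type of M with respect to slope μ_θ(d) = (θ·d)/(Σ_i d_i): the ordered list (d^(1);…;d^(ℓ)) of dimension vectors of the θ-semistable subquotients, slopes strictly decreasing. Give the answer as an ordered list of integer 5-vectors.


Interval decomposition of M: I[1,1]^3, I[1,2], I[3,3]^2, I[3,5], I[5,5]^2.
HN type (ℓ=4): μ^(1)=11; μ^(2)=8; μ^(3)=-1; μ^(4)=-10

((0, 1, 0, 0, 0); (0, 0, 0, 0, 3); (4, 0, 0, 1, 0); (0, 0, 3, 0, 0))


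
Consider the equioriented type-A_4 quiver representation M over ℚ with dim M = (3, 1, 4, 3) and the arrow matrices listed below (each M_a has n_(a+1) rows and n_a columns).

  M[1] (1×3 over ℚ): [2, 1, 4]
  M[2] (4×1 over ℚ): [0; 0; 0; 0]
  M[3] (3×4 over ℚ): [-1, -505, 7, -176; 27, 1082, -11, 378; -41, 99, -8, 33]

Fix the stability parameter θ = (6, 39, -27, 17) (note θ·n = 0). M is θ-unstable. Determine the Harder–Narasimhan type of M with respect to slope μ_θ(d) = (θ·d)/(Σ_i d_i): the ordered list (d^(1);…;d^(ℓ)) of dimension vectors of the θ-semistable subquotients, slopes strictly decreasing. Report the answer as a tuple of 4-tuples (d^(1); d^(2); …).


Interval decomposition of M: I[1,1]^2, I[1,2], I[3,3], I[3,4]^3.
HN type (ℓ=4): μ^(1)=39; μ^(2)=17; μ^(3)=6; μ^(4)=-27

((0, 1, 0, 0); (0, 0, 0, 3); (3, 0, 0, 0); (0, 0, 4, 0))


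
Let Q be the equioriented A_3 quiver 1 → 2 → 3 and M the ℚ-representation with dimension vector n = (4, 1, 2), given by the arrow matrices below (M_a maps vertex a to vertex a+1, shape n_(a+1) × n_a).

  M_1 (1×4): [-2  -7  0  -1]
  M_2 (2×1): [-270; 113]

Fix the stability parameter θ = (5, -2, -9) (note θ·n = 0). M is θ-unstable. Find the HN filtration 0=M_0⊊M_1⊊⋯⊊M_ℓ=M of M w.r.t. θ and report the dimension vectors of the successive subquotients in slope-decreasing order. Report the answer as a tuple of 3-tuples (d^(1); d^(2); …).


Interval decomposition of M: I[1,1]^3, I[1,3], I[3,3].
HN type (ℓ=3): μ^(1)=5; μ^(2)=-2; μ^(3)=-9

((3, 0, 0); (1, 1, 1); (0, 0, 1))


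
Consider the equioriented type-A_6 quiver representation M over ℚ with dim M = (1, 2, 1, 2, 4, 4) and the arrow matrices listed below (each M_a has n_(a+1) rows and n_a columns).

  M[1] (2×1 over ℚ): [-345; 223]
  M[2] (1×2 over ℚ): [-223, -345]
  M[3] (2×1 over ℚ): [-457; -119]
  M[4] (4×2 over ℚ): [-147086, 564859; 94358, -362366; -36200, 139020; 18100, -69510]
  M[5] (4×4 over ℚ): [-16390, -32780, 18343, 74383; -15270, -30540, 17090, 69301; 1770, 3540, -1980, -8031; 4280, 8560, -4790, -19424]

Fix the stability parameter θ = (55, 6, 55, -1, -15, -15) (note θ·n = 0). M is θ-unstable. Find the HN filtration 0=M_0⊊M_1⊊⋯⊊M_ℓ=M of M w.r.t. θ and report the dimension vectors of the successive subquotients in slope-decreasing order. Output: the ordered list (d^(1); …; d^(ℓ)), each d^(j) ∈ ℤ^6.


Interval decomposition of M: I[1,2], I[2,5], I[4,5], I[5,6]^2, I[6,6]^2.
HN type (ℓ=5): μ^(1)=61/2; μ^(2)=13; μ^(3)=6; μ^(4)=-8; μ^(5)=-15

((1, 1, 0, 0, 0, 0); (0, 0, 1, 1, 1, 0); (0, 1, 0, 0, 0, 0); (0, 0, 0, 1, 1, 0); (0, 0, 0, 0, 2, 4))


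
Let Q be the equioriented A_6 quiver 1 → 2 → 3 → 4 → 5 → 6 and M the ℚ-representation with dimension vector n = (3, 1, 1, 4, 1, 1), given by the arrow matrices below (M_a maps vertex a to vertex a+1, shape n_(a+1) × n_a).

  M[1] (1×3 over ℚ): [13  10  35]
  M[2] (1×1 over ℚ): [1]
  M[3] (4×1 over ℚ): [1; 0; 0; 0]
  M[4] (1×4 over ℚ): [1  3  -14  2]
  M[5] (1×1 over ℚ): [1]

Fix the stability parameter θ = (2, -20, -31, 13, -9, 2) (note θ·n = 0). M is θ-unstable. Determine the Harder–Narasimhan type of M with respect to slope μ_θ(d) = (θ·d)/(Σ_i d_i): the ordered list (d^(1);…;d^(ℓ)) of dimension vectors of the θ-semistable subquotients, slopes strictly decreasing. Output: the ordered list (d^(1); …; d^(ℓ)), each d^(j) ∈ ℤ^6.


Interval decomposition of M: I[1,1]^2, I[1,6], I[4,4]^3.
HN type (ℓ=3): μ^(1)=13; μ^(2)=2; μ^(3)=-49/3

((0, 0, 0, 3, 0, 0); (2, 0, 0, 1, 1, 1); (1, 1, 1, 0, 0, 0))


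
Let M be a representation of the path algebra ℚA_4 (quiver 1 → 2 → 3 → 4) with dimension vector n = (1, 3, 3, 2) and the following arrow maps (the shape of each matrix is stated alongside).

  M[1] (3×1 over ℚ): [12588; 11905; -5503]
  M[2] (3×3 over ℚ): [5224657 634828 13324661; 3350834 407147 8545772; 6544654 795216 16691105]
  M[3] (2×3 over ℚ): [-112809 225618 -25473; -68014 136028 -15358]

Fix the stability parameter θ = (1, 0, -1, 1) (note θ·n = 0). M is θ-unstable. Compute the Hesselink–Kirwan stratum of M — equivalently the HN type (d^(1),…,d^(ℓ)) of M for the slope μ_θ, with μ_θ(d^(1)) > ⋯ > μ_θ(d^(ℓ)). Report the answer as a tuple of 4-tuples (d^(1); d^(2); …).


Interval decomposition of M: I[1,3], I[2,3], I[2,4], I[4,4].
HN type (ℓ=3): μ^(1)=1; μ^(2)=0; μ^(3)=-1/2

((0, 0, 0, 2); (1, 1, 1, 0); (0, 2, 2, 0))


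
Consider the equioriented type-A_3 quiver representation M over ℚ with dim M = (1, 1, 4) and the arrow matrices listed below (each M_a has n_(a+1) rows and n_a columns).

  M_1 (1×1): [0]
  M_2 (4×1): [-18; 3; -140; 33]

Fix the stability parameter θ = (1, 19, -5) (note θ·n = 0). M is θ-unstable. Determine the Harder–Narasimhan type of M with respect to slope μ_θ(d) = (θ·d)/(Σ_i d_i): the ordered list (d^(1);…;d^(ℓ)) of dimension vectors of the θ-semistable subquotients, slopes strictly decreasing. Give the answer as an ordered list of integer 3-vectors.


Via rank(M_{q-1}∘⋯∘M_p): M ≅ I[1,1], I[2,3], I[3,3]^3.
μ_θ-semistable layers: μ^(1)=7; μ^(2)=1; μ^(3)=-5

((0, 1, 1); (1, 0, 0); (0, 0, 3))


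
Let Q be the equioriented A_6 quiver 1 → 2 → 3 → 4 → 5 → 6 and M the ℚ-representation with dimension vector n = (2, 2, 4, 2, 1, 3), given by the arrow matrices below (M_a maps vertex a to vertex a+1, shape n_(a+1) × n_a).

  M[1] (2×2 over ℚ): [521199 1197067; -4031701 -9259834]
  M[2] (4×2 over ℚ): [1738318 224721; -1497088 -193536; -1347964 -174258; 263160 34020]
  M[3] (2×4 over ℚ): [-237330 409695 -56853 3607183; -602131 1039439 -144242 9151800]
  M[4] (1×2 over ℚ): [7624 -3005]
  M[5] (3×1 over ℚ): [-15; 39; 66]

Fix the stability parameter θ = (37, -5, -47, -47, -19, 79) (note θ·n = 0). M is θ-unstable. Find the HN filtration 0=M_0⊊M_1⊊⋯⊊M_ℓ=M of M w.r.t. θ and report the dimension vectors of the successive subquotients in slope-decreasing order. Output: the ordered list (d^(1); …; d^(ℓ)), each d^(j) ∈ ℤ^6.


Barcode: M ≅ I[1,2], I[1,6], I[3,3]^2, I[3,4], I[6,6]^2. HN layers by μ_θ (4 steps, strictly decreasing):
  μ^(1)=79; μ^(2)=16; μ^(3)=-81/5; μ^(4)=-47

((0, 0, 0, 0, 0, 3); (1, 1, 0, 0, 0, 0); (1, 1, 1, 1, 1, 0); (0, 0, 3, 1, 0, 0))


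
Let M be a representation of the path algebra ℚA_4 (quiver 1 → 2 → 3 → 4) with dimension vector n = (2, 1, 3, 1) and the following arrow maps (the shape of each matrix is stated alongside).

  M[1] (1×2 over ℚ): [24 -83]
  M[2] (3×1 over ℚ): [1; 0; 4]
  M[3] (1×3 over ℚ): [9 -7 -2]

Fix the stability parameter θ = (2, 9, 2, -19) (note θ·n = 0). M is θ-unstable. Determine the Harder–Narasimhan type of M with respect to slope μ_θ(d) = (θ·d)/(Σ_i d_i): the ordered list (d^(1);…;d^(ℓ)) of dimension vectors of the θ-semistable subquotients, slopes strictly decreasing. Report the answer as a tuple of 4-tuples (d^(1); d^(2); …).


Via rank(M_{q-1}∘⋯∘M_p): M ≅ I[1,1], I[1,4], I[3,3]^2.
μ_θ-semistable layers: μ^(1)=2; μ^(2)=-3/2

((1, 0, 2, 0); (1, 1, 1, 1))


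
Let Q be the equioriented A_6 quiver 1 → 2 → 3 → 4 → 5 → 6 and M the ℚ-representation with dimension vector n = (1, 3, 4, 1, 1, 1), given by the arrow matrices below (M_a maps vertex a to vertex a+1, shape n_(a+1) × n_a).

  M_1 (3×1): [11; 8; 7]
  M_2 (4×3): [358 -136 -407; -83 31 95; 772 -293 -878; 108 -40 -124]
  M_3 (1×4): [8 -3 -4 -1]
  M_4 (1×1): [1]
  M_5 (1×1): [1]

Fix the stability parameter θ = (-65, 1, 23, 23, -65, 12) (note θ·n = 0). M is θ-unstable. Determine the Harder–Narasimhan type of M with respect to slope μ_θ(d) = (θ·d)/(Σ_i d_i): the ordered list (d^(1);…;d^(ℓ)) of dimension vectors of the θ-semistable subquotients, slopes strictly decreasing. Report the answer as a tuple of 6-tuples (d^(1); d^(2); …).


Interval decomposition of M: I[1,3], I[2,3], I[2,6], I[3,3].
HN type (ℓ=5): μ^(1)=23; μ^(2)=12; μ^(3)=1; μ^(4)=-9/2; μ^(5)=-65

((0, 0, 3, 0, 0, 0); (0, 0, 0, 0, 0, 1); (0, 2, 0, 0, 0, 0); (0, 1, 1, 1, 1, 0); (1, 0, 0, 0, 0, 0))


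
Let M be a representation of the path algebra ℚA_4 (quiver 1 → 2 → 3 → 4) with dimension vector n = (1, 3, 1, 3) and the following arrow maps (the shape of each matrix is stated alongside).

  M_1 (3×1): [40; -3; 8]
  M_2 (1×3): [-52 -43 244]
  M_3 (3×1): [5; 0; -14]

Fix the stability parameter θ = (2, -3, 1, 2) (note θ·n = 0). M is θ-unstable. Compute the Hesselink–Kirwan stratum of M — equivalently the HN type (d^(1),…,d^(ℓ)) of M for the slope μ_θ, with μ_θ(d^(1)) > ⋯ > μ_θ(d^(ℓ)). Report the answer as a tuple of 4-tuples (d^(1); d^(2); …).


Interval decomposition of M: I[1,4], I[2,2]^2, I[4,4]^2.
HN type (ℓ=4): μ^(1)=2; μ^(2)=1; μ^(3)=-1/2; μ^(4)=-3

((0, 0, 0, 3); (0, 0, 1, 0); (1, 1, 0, 0); (0, 2, 0, 0))


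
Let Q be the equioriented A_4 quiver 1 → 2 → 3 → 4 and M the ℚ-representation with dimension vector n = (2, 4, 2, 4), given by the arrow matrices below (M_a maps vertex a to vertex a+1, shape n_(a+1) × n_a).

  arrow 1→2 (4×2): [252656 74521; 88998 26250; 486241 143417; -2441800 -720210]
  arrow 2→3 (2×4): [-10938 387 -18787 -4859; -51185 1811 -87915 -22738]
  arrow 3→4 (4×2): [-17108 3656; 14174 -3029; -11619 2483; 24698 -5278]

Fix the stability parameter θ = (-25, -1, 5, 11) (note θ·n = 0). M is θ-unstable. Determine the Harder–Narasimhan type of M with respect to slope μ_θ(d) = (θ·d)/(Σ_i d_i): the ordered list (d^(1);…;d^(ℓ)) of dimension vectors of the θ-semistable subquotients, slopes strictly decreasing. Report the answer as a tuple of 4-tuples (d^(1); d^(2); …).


Via rank(M_{q-1}∘⋯∘M_p): M ≅ I[1,4]^2, I[2,2]^2, I[4,4]^2.
μ_θ-semistable layers: μ^(1)=11; μ^(2)=5; μ^(3)=-1; μ^(4)=-25

((0, 0, 0, 4); (0, 0, 2, 0); (0, 4, 0, 0); (2, 0, 0, 0))


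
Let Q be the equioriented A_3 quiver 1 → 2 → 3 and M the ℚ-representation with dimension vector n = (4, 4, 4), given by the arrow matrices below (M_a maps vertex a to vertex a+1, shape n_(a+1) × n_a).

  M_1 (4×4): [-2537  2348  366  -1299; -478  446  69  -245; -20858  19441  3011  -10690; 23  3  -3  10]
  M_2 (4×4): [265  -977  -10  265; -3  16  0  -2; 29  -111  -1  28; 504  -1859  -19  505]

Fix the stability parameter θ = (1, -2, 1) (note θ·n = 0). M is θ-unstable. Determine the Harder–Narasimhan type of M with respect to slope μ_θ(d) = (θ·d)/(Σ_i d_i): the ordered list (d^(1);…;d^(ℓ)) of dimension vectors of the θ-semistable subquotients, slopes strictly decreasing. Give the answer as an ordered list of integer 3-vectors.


Interval decomposition of M: I[1,3]^4.
HN type (ℓ=2): μ^(1)=1; μ^(2)=-1/2

((0, 0, 4); (4, 4, 0))


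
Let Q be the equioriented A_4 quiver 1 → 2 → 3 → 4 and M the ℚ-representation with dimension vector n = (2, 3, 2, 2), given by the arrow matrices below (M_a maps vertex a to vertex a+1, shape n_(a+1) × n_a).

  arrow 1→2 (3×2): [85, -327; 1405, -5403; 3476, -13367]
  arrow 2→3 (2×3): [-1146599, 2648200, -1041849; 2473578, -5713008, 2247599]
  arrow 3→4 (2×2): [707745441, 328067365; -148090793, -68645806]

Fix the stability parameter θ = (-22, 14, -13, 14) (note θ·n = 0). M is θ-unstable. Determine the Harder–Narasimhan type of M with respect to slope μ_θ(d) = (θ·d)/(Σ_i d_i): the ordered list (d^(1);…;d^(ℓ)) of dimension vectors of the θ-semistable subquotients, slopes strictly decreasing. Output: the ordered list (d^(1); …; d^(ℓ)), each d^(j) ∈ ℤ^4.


Via rank(M_{q-1}∘⋯∘M_p): M ≅ I[1,4]^2, I[2,2].
μ_θ-semistable layers: μ^(1)=14; μ^(2)=1/2; μ^(3)=-22

((0, 1, 0, 2); (0, 2, 2, 0); (2, 0, 0, 0))


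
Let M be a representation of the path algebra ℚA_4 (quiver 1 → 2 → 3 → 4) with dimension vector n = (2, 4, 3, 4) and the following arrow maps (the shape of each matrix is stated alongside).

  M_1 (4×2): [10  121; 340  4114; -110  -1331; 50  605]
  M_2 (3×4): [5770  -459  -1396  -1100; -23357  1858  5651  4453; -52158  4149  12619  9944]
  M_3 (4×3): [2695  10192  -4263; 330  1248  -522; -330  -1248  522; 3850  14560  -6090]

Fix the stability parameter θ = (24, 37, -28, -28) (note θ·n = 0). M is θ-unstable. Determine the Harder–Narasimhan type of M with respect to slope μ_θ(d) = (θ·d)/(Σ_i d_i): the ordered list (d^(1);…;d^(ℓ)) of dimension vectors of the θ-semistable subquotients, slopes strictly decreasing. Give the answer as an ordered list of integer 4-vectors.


Via rank(M_{q-1}∘⋯∘M_p): M ≅ I[1,1], I[1,4], I[2,2], I[2,3]^2, I[4,4]^3.
μ_θ-semistable layers: μ^(1)=37; μ^(2)=24; μ^(3)=9/2; μ^(4)=5/4; μ^(5)=-28

((0, 1, 0, 0); (1, 0, 0, 0); (0, 2, 2, 0); (1, 1, 1, 1); (0, 0, 0, 3))


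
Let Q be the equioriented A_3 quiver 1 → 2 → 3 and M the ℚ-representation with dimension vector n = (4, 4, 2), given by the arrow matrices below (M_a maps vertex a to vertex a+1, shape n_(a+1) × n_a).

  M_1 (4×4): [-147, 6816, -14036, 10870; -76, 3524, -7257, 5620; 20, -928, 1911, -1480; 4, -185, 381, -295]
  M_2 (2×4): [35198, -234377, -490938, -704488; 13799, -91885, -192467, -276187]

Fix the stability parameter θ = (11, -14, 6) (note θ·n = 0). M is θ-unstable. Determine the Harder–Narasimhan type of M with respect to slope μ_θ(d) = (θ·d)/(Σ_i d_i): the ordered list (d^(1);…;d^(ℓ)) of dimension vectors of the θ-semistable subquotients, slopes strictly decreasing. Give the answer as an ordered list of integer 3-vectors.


Via rank(M_{q-1}∘⋯∘M_p): M ≅ I[1,1], I[1,2], I[1,3]^2, I[2,2].
μ_θ-semistable layers: μ^(1)=11; μ^(2)=6; μ^(3)=-3/2; μ^(4)=-14

((1, 0, 0); (0, 0, 2); (3, 3, 0); (0, 1, 0))


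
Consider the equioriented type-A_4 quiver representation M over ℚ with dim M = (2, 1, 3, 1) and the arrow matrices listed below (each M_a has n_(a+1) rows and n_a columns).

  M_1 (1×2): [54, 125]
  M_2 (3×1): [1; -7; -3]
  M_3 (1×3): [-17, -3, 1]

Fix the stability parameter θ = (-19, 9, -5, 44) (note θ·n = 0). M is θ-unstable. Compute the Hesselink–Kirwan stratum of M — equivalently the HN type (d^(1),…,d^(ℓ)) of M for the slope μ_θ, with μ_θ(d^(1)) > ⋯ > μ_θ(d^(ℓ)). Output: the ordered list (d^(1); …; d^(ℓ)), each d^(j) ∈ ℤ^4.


Interval decomposition of M: I[1,1], I[1,4], I[3,3]^2.
HN type (ℓ=4): μ^(1)=44; μ^(2)=2; μ^(3)=-5; μ^(4)=-19

((0, 0, 0, 1); (0, 1, 1, 0); (0, 0, 2, 0); (2, 0, 0, 0))


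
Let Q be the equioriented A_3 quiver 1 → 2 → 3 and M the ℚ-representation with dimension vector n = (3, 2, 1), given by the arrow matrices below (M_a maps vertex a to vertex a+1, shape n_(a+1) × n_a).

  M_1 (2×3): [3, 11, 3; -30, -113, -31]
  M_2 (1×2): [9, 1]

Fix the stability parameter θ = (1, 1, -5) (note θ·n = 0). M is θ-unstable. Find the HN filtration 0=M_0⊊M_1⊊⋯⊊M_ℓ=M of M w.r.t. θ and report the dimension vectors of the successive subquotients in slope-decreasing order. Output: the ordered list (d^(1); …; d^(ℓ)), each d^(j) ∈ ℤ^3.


Via rank(M_{q-1}∘⋯∘M_p): M ≅ I[1,1], I[1,2], I[1,3].
μ_θ-semistable layers: μ^(1)=1; μ^(2)=-1

((2, 1, 0); (1, 1, 1))


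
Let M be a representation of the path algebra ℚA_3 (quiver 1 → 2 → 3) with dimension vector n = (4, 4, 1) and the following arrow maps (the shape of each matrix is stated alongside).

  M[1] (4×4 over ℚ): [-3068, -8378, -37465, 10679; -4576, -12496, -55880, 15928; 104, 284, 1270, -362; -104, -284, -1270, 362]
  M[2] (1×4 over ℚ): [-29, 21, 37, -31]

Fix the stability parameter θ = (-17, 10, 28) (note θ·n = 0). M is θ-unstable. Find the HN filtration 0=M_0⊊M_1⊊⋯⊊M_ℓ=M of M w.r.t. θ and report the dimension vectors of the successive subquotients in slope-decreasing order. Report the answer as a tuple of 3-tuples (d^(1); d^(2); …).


Interval decomposition of M: I[1,1]^3, I[1,3], I[2,2]^3.
HN type (ℓ=3): μ^(1)=28; μ^(2)=10; μ^(3)=-17

((0, 0, 1); (0, 4, 0); (4, 0, 0))


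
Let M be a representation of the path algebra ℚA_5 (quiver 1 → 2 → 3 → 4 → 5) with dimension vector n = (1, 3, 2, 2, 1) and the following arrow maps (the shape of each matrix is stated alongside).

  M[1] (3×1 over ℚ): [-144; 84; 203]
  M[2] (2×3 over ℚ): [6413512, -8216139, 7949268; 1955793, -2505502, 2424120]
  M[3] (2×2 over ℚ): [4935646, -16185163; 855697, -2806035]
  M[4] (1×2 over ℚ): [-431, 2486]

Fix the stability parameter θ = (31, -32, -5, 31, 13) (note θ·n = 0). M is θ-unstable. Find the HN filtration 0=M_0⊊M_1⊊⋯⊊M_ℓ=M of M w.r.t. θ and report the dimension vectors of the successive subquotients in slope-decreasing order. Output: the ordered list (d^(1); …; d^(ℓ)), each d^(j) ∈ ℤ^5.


Barcode: M ≅ I[1,2], I[2,4], I[2,5]. HN layers by μ_θ (5 steps, strictly decreasing):
  μ^(1)=31; μ^(2)=22; μ^(3)=-1/2; μ^(4)=-5; μ^(5)=-32

((0, 0, 0, 1, 0); (0, 0, 0, 1, 1); (1, 1, 0, 0, 0); (0, 0, 2, 0, 0); (0, 2, 0, 0, 0))


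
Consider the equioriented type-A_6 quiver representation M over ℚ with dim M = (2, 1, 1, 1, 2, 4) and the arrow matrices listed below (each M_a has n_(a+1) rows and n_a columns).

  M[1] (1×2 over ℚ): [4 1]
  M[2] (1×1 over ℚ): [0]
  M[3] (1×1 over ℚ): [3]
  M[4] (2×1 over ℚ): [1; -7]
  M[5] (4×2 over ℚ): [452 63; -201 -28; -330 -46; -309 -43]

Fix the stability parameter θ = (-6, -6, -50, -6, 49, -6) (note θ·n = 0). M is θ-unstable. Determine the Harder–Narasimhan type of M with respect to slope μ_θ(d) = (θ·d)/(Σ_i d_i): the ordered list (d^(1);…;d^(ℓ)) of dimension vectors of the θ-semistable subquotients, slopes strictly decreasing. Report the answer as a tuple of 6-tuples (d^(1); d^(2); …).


Barcode: M ≅ I[1,1], I[1,2], I[3,6], I[5,6], I[6,6]^2. HN layers by μ_θ (3 steps, strictly decreasing):
  μ^(1)=43/2; μ^(2)=-6; μ^(3)=-50

((0, 0, 0, 0, 2, 2); (2, 1, 0, 1, 0, 2); (0, 0, 1, 0, 0, 0))


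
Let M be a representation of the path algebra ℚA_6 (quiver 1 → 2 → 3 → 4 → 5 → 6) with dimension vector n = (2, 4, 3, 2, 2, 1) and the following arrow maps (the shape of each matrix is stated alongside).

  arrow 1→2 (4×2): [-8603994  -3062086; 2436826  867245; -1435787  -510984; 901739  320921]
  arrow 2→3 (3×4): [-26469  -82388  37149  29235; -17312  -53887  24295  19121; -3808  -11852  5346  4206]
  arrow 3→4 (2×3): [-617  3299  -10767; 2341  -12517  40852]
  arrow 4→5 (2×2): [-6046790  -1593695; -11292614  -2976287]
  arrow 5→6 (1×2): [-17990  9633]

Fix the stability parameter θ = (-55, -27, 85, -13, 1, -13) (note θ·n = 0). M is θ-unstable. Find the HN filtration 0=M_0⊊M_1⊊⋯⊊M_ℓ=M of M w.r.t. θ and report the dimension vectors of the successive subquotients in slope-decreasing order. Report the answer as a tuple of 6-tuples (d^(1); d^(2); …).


Interval decomposition of M: I[1,4], I[1,6], I[2,2], I[2,3], I[5,5].
HN type (ℓ=6): μ^(1)=85; μ^(2)=36; μ^(3)=15; μ^(4)=1; μ^(5)=-27; μ^(6)=-55

((0, 0, 1, 0, 0, 0); (0, 0, 1, 1, 0, 0); (0, 0, 1, 1, 1, 1); (0, 0, 0, 0, 1, 0); (0, 4, 0, 0, 0, 0); (2, 0, 0, 0, 0, 0))


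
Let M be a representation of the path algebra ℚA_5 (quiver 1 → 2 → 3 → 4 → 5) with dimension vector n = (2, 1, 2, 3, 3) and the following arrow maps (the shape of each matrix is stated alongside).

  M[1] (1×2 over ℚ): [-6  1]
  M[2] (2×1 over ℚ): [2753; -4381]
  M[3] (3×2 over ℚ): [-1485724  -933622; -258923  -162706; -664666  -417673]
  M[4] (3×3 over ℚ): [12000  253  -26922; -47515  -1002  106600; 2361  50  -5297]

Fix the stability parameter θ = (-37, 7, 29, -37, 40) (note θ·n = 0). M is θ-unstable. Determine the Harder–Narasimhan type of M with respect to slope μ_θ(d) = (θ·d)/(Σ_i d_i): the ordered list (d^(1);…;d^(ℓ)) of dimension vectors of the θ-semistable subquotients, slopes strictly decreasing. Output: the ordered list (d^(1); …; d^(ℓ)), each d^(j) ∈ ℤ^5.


Interval decomposition of M: I[1,1], I[1,5], I[3,5], I[4,5].
HN type (ℓ=4): μ^(1)=40; μ^(2)=-1/3; μ^(3)=-4; μ^(4)=-37

((0, 0, 0, 0, 3); (0, 1, 1, 1, 0); (0, 0, 1, 1, 0); (2, 0, 0, 1, 0))


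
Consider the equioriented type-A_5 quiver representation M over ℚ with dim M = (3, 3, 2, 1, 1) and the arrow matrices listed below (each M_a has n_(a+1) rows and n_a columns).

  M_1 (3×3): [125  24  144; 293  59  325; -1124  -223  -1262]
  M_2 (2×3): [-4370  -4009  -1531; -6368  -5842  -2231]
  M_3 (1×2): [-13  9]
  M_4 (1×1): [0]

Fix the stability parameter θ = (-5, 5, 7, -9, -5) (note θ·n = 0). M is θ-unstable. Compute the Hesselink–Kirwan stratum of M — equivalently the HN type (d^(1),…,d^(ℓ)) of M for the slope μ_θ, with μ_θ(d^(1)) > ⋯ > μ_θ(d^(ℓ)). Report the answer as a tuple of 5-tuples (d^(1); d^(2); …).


Interval decomposition of M: I[1,2], I[1,3], I[1,4], I[5,5].
HN type (ℓ=4): μ^(1)=7; μ^(2)=5; μ^(3)=1; μ^(4)=-5

((0, 0, 1, 0, 0); (0, 2, 0, 0, 0); (0, 1, 1, 1, 0); (3, 0, 0, 0, 1))


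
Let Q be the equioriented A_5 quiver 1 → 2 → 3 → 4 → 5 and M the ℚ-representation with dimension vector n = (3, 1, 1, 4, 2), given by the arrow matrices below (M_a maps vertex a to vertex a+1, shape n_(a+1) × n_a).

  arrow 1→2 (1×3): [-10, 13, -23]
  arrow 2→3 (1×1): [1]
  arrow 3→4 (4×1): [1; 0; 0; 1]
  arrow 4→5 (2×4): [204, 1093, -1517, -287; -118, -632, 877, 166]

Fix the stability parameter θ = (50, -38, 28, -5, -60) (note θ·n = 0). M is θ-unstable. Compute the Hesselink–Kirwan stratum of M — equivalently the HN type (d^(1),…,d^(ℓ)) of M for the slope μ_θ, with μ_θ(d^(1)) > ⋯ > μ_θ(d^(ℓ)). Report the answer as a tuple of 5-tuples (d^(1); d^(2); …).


Via rank(M_{q-1}∘⋯∘M_p): M ≅ I[1,1]^2, I[1,5], I[4,4]^2, I[4,5].
μ_θ-semistable layers: μ^(1)=50; μ^(2)=-5; μ^(3)=-65/2

((2, 0, 0, 0, 0); (1, 1, 1, 3, 1); (0, 0, 0, 1, 1))


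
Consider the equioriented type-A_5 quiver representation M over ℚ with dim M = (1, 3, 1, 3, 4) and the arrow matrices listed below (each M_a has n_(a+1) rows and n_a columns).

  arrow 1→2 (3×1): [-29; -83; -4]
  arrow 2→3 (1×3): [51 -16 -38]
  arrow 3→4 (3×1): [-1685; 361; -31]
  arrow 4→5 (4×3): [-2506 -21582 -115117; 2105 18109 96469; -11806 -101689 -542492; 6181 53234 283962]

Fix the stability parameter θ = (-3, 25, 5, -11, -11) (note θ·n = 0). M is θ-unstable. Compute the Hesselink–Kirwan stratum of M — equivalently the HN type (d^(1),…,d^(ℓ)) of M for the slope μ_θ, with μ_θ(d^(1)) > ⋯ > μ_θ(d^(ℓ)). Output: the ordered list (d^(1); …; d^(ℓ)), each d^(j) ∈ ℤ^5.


Barcode: M ≅ I[1,5], I[2,2]^2, I[4,5]^2, I[5,5]. HN layers by μ_θ (4 steps, strictly decreasing):
  μ^(1)=25; μ^(2)=2; μ^(3)=-3; μ^(4)=-11

((0, 2, 0, 0, 0); (0, 1, 1, 1, 1); (1, 0, 0, 0, 0); (0, 0, 0, 2, 3))
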